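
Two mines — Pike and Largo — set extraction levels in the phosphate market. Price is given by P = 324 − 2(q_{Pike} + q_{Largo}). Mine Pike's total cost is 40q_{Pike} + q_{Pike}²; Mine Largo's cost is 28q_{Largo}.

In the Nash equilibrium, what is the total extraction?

Mine Pike's profit: π = q_{Pike}(324 − 2(q_{Pike} + q_{Largo})) − 40q_{Pike} − q_{Pike}².
∂π/∂q_{Pike} = 284 − 6q_{Pike} − 2q_{Largo} = 0, so q_{Pike} = 142/3 − (1/3)q_{Largo}.
For Largo: ∂π/∂q_{Largo} = 296 − 4q_{Largo} − 2q_{Pike} = 0 ⇒ q_{Largo} = 74 − 0.5q_{Pike}.
Solving the two reaction functions simultaneously: (1 − (−1/3)(−0.5))q_{Pike} = 142/3 − (1/3)·74, so (5/6)q_{Pike} = 68/3 and q_{Pike} = 27.2.
Then q_{Largo} = 74 − 0.5·27.2 = 60.4.
Total extraction: 27.2 + 60.4 = 87.6.

87.6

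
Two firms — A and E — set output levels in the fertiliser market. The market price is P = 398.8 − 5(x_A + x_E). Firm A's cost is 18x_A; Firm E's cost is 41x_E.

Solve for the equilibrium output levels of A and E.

Firm A's profit: π = x_A(398.8 − 5(x_A + x_E)) − 18x_A.
∂π/∂x_A = 380.8 − 10x_A − 5x_E = 0, so x_A = 38.08 − 0.5x_E.
By the same steps for E: x_E = 35.78 − 0.5x_A.
Plugging x_E into A's best response: x_A = 38.08 − 0.5(35.78 − 0.5x_A) ⇒ 0.75x_A = 20.19, so x_A = 26.92.
Then x_E = 35.78 − 0.5·26.92 = 22.32.

26.92, 22.32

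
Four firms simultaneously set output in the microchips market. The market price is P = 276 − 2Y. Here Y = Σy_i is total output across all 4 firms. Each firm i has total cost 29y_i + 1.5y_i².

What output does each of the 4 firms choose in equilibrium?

A representative firm's profit is π_i = y_i(276 − 2Y) − 29y_i − 1.5y_i², with Y = y_i + Σ_{j≠i} y_j.
First-order condition: 247 − 7y_i − 2Σ_{j≠i} y_j = 0.
In a symmetric equilibrium every firm chooses the same y, so Σ_{j≠i} y_j = 3y. The condition becomes 247 − 13y = 0, giving y = 247/13 = 19.

19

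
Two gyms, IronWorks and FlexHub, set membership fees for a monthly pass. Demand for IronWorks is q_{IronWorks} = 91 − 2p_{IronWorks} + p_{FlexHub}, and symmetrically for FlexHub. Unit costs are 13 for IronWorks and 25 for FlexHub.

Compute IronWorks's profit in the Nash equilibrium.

IronWorks's profit: π = (p_{IronWorks} − 13)(91 − 2p_{IronWorks} + p_{FlexHub}).
∂π/∂p_{IronWorks} = 117 − 4p_{IronWorks} + p_{FlexHub} = 0 ⇒ p_{IronWorks} = 29.25 + 0.25p_{FlexHub}.
Similarly p_{FlexHub} = 35.25 + 0.25p_{IronWorks}.
Plugging p_{FlexHub} into IronWorks's best response: p_{IronWorks} = 29.25 + 0.25(35.25 + 0.25p_{IronWorks}) ⇒ 0.9375p_{IronWorks} = 38.0625, so p_{IronWorks} = 40.6.
Then p_{FlexHub} = 35.25 + 0.25·40.6 = 45.4.
q_{IronWorks} = 91 − 2·40.6 + 45.4 = 55.2.
Profit = (40.6 − 13)·55.2 = 1523.52.

1523.52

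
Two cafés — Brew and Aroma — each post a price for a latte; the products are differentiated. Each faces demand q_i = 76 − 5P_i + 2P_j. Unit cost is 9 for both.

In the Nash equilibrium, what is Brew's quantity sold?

30.625

Brew's profit: π = (P_{Brew} − 9)(76 − 5P_{Brew} + 2P_{Aroma}).
∂π/∂P_{Brew} = 121 − 10P_{Brew} + 2P_{Aroma} = 0 ⇒ P_{Brew} = 12.1 + 0.2P_{Aroma}.
Setting P_{Brew} = P_{Aroma} in the reaction function: P_{Brew} = 12.1 + 0.2P_{Brew}, so P_{Brew} = 12.1 / 0.8 = 15.125.
q_{Brew} = 76 − 5·15.125 + 2·15.125 = 30.625.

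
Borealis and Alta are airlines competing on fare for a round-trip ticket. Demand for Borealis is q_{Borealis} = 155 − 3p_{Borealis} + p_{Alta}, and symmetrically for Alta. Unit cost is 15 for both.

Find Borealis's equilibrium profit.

1875

Borealis's profit: π = (p_{Borealis} − 15)(155 − 3p_{Borealis} + p_{Alta}).
∂π/∂p_{Borealis} = 200 − 6p_{Borealis} + p_{Alta} = 0 ⇒ p_{Borealis} = 100/3 + (1/6)p_{Alta}.
Setting p_{Borealis} = p_{Alta} in the reaction function: p_{Borealis} = 100/3 + (1/6)p_{Borealis}, so p_{Borealis} = (100/3) / (5/6) = 40.
q_{Borealis} = 155 − 3·40 + 40 = 75.
Profit = (40 − 15)·75 = 1875.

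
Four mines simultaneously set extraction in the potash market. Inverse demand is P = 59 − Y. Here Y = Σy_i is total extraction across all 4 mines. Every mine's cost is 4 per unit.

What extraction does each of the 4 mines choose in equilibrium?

11

A representative mine's profit is π_i = y_i(59 − Y) − 4y_i, with Y = y_i + Σ_{j≠i} y_j.
First-order condition: 55 − 2y_i − Σ_{j≠i} y_j = 0.
With identical mines, set every y_j = y: then 55 − 2y − 3y = 0, i.e. y = 55/5 = 11.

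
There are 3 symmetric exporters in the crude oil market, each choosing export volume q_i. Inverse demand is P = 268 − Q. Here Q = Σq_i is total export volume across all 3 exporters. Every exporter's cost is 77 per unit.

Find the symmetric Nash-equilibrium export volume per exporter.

47.75

A representative exporter's profit is π_i = q_i(268 − Q) − 77q_i, with Q = q_i + Σ_{j≠i} q_j.
First-order condition: 191 − 2q_i − Σ_{j≠i} q_j = 0.
With identical exporters, set every q_j = q: then 191 − 2q − 2q = 0, i.e. q = 191/4 = 47.75.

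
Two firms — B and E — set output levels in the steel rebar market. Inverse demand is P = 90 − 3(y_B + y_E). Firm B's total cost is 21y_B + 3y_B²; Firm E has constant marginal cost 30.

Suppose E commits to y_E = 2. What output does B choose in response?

5.25

Firm B's profit: π = y_B(90 − 3(y_B + y_E)) − 21y_B − 3y_B².
∂π/∂y_B = 69 − 12y_B − 3y_E = 0, so y_B = 5.75 − 0.25y_E.
At y_E = 2: y_B = 5.75 − 0.25·2 = 5.25.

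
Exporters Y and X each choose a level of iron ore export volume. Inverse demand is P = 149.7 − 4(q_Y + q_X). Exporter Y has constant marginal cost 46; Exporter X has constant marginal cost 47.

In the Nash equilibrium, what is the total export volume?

Exporter Y's profit: π = q_Y(149.7 − 4(q_Y + q_X)) − 46q_Y.
∂π/∂q_Y = 103.7 − 8q_Y − 4q_X = 0, so q_Y = 12.9625 − 0.5q_X.
By the same steps for X: q_X = 12.8375 − 0.5q_Y.
Plugging q_X into Y's best response: q_Y = 12.9625 − 0.5(12.8375 − 0.5q_Y) ⇒ 0.75q_Y = 1047/160, so q_Y = 8.725.
Then q_X = 12.8375 − 0.5·8.725 = 8.475.
Total export volume: 8.725 + 8.475 = 17.2.

17.2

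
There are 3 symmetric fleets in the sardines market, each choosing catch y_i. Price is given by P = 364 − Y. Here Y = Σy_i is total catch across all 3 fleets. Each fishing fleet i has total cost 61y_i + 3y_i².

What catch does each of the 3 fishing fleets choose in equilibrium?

30.3

A representative fishing fleet's profit is π_i = y_i(364 − Y) − 61y_i − 3y_i², with Y = y_i + Σ_{j≠i} y_j.
First-order condition: 303 − 8y_i − Σ_{j≠i} y_j = 0.
With identical fishing fleets, set every y_j = y: then 303 − 8y − 2y = 0, i.e. y = 303/10 = 30.3.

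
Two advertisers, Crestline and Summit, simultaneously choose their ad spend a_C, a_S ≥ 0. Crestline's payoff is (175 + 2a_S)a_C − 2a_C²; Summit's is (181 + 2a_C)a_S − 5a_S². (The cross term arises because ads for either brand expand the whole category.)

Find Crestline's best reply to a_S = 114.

Expanding Crestline's payoff: 175a_C + 2a_Sa_C − 2a_C².
∂π/∂a_C = 175 + 2a_S − 4a_C = 0, so a_C = 43.75 + 0.5a_S.
At a_S = 114: a_C = 43.75 + 0.5·114 = 100.75.

100.75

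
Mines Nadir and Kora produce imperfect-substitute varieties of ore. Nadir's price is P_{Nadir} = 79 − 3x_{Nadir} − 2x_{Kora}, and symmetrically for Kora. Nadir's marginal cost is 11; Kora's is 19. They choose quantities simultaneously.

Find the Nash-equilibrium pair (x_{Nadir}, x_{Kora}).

9, 7

Mine Nadir's profit: π = x_{Nadir}(79 − 3x_{Nadir} − 2x_{Kora}) − 11x_{Nadir}.
∂π/∂x_{Nadir} = 68 − 6x_{Nadir} − 2x_{Kora} = 0 ⇒ x_{Nadir} = 34/3 − (1/3)x_{Kora}.
Similarly x_{Kora} = 10 − (1/3)x_{Nadir}.
Substituting the second reaction function into the first: x_{Nadir} = 34/3 − (1/3)(10 − (1/3)x_{Nadir}), which gives (8/9)x_{Nadir} = 8 ⇒ x_{Nadir} = 9.
Then x_{Kora} = 10 − (1/3)·9 = 7.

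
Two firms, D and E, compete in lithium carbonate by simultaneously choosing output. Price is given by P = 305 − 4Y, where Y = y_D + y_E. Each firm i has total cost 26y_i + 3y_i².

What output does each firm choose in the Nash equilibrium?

15.5

Firm D's profit: π = y_D(305 − 4(y_D + y_E)) − 26y_D − 3y_D².
∂π/∂y_D = 279 − 14y_D − 4y_E = 0, so y_D = 279/14 − (2/7)y_E.
Setting y_D = y_E in the reaction function: y_D = 279/14 − (2/7)y_D, so y_D = (279/14) / (9/7) = 15.5.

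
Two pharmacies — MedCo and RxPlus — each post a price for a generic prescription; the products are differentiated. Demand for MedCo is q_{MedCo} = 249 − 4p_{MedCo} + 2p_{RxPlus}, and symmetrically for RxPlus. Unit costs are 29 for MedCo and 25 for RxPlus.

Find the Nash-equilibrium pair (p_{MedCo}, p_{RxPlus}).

60.3, 58.7

MedCo's profit: π = (p_{MedCo} − 29)(249 − 4p_{MedCo} + 2p_{RxPlus}).
∂π/∂p_{MedCo} = 365 − 8p_{MedCo} + 2p_{RxPlus} = 0 ⇒ p_{MedCo} = 45.625 + 0.25p_{RxPlus}.
Similarly p_{RxPlus} = 43.625 + 0.25p_{MedCo}.
Solving the two reaction functions simultaneously: (1 − (0.25)(0.25))p_{MedCo} = 45.625 + 0.25·43.625, so 0.9375p_{MedCo} = 1809/32 and p_{MedCo} = 60.3.
Then p_{RxPlus} = 43.625 + 0.25·60.3 = 58.7.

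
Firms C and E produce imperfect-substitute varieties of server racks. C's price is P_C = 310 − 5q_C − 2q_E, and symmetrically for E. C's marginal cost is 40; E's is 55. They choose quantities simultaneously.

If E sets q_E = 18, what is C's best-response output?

Firm C's profit: π = q_C(310 − 5q_C − 2q_E) − 40q_C.
∂π/∂q_C = 270 − 10q_C − 2q_E = 0 ⇒ q_C = 27 − 0.2q_E.
At q_E = 18: q_C = 27 − 0.2·18 = 23.4.

23.4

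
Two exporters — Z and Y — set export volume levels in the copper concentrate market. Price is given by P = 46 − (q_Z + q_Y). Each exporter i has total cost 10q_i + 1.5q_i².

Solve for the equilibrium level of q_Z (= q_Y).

Exporter Z's profit: π = q_Z(46 − (q_Z + q_Y)) − 10q_Z − 1.5q_Z².
∂π/∂q_Z = 36 − 5q_Z − q_Y = 0, so q_Z = 7.2 − 0.2q_Y.
Setting q_Z = q_Y in the reaction function: q_Z = 7.2 − 0.2q_Z, so q_Z = 7.2 / 1.2 = 6.

6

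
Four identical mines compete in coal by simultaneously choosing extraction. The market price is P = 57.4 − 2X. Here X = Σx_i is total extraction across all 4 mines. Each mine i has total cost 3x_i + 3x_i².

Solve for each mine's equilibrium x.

A representative mine's profit is π_i = x_i(57.4 − 2X) − 3x_i − 3x_i², with X = x_i + Σ_{j≠i} x_j.
First-order condition: 54.4 − 10x_i − 2Σ_{j≠i} x_j = 0.
In a symmetric equilibrium every mine chooses the same x, so Σ_{j≠i} x_j = 3x. The condition becomes 54.4 − 16x = 0, giving x = 54.4/16 = 3.4.

3.4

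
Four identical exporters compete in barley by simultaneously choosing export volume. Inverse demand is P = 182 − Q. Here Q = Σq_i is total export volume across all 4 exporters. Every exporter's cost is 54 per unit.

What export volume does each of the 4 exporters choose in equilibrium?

25.6

A representative exporter's profit is π_i = q_i(182 − Q) − 54q_i, with Q = q_i + Σ_{j≠i} q_j.
First-order condition: 128 − 2q_i − Σ_{j≠i} q_j = 0.
In a symmetric equilibrium every exporter chooses the same q, so Σ_{j≠i} q_j = 3q. The condition becomes 128 − 5q = 0, giving q = 128/5 = 25.6.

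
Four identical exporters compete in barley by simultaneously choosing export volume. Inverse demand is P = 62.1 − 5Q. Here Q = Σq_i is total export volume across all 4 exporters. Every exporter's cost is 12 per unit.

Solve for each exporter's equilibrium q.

2.004

A representative exporter's profit is π_i = q_i(62.1 − 5Q) − 12q_i, with Q = q_i + Σ_{j≠i} q_j.
First-order condition: 50.1 − 10q_i − 5Σ_{j≠i} q_j = 0.
Imposing symmetry (q_j = q for all j) turns Σ_{j≠i} q_j into 3q, so 50.1 = 25q and q = 2.004.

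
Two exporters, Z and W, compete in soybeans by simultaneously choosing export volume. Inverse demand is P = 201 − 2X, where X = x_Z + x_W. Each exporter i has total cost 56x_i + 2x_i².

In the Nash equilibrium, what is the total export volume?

29

Exporter Z's profit: π = x_Z(201 − 2(x_Z + x_W)) − 56x_Z − 2x_Z².
∂π/∂x_Z = 145 − 8x_Z − 2x_W = 0, so x_Z = 18.125 − 0.25x_W.
The game is symmetric, so in equilibrium x_W = x_Z: the reaction function gives 1.25x_Z = 18.125, hence x_Z = 14.5.
Total export volume: 14.5 + 14.5 = 29.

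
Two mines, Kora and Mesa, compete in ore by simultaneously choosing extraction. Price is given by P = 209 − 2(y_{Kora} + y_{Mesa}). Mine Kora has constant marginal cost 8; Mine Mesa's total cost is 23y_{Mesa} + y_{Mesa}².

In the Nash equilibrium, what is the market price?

Mine Kora's profit: π = y_{Kora}(209 − 2(y_{Kora} + y_{Mesa})) − 8y_{Kora}.
∂π/∂y_{Kora} = 201 − 4y_{Kora} − 2y_{Mesa} = 0, so y_{Kora} = 50.25 − 0.5y_{Mesa}.
For Mesa: ∂π/∂y_{Mesa} = 186 − 6y_{Mesa} − 2y_{Kora} = 0 ⇒ y_{Mesa} = 31 − (1/3)y_{Kora}.
Plugging y_{Mesa} into Kora's best response: y_{Kora} = 50.25 − 0.5(31 − (1/3)y_{Kora}) ⇒ (5/6)y_{Kora} = 34.75, so y_{Kora} = 41.7.
Then y_{Mesa} = 31 − (1/3)·41.7 = 17.1.
Equilibrium price: P = 209 − 2·58.8 = 91.4.

91.4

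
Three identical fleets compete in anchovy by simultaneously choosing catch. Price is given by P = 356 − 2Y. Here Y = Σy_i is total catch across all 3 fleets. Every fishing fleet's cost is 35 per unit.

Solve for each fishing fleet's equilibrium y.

40.125

A representative fishing fleet's profit is π_i = y_i(356 − 2Y) − 35y_i, with Y = y_i + Σ_{j≠i} y_j.
First-order condition: 321 − 4y_i − 2Σ_{j≠i} y_j = 0.
In a symmetric equilibrium every fishing fleet chooses the same y, so Σ_{j≠i} y_j = 2y. The condition becomes 321 − 8y = 0, giving y = 321/8 = 40.125.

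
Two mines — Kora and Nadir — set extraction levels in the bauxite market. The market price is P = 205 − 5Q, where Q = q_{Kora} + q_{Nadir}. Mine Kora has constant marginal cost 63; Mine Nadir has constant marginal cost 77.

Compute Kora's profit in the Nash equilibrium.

540.8

Mine Kora's profit: π = q_{Kora}(205 − 5(q_{Kora} + q_{Nadir})) − 63q_{Kora}.
∂π/∂q_{Kora} = 142 − 10q_{Kora} − 5q_{Nadir} = 0, so q_{Kora} = 14.2 − 0.5q_{Nadir}.
By the same steps for Nadir: q_{Nadir} = 12.8 − 0.5q_{Kora}.
Substituting the second reaction function into the first: q_{Kora} = 14.2 − 0.5(12.8 − 0.5q_{Kora}), which gives 0.75q_{Kora} = 7.8 ⇒ q_{Kora} = 10.4.
Then q_{Nadir} = 12.8 − 0.5·10.4 = 7.6.
Price P = 205 − 5·18 = 115.
Kora's profit: (115 − 63)·10.4 = 540.8.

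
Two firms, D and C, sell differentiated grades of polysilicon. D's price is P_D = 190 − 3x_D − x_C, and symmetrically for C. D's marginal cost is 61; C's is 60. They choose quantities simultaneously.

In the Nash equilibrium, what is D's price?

Firm D's profit: π = x_D(190 − 3x_D − x_C) − 61x_D.
∂π/∂x_D = 129 − 6x_D − x_C = 0 ⇒ x_D = 21.5 − (1/6)x_C.
Similarly x_C = 65/3 − (1/6)x_D.
Plugging x_C into D's best response: x_D = 21.5 − (1/6)(65/3 − (1/6)x_D) ⇒ (35/36)x_D = 161/9, so x_D = 18.4.
Then x_C = 65/3 − (1/6)·18.4 = 18.6.
P_D = 190 − 3·18.4 − 18.6 = 116.2.

116.2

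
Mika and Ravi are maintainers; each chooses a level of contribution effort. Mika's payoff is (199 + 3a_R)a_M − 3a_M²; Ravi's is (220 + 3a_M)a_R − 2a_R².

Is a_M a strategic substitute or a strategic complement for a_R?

Expanding Mika's payoff: 199a_M + 3a_Ra_M − 3a_M².
∂π/∂a_M = 199 + 3a_R − 6a_M = 0, so a_M = 199/6 + 0.5a_R.
The best-response slope da_M/da_R = 0.5 > 0: the reaction function is upward-sloping, so the choices are strategic complements.

strategic complements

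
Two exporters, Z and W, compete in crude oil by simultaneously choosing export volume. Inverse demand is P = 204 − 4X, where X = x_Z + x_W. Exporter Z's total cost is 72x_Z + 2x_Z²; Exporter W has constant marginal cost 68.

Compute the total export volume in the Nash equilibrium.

Exporter Z's profit: π = x_Z(204 − 4(x_Z + x_W)) − 72x_Z − 2x_Z².
∂π/∂x_Z = 132 − 12x_Z − 4x_W = 0, so x_Z = 11 − (1/3)x_W.
For W: ∂π/∂x_W = 136 − 8x_W − 4x_Z = 0 ⇒ x_W = 17 − 0.5x_Z.
Plugging x_W into Z's best response: x_Z = 11 − (1/3)(17 − 0.5x_Z) ⇒ (5/6)x_Z = 16/3, so x_Z = 6.4.
Then x_W = 17 − 0.5·6.4 = 13.8.
Total export volume: 6.4 + 13.8 = 20.2.

20.2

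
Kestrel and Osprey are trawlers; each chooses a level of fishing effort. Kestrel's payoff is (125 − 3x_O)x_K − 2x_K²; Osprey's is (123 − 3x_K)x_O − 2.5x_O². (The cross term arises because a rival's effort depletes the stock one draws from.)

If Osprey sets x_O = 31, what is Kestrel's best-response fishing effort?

Expanding Kestrel's payoff: 125x_K − 3x_Ox_K − 2x_K².
∂π/∂x_K = 125 − 3x_O − 4x_K = 0, so x_K = 31.25 − 0.75x_O.
At x_O = 31: x_K = 31.25 − 0.75·31 = 8.

8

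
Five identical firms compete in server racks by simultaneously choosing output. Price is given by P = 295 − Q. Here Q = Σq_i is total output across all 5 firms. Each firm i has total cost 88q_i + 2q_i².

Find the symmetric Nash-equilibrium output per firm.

A representative firm's profit is π_i = q_i(295 − Q) − 88q_i − 2q_i², with Q = q_i + Σ_{j≠i} q_j.
First-order condition: 207 − 6q_i − Σ_{j≠i} q_j = 0.
With identical firms, set every q_j = q: then 207 − 6q − 4q = 0, i.e. q = 207/10 = 20.7.

20.7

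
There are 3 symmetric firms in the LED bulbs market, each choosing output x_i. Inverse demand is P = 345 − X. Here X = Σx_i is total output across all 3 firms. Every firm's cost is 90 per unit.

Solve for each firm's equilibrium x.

A representative firm's profit is π_i = x_i(345 − X) − 90x_i, with X = x_i + Σ_{j≠i} x_j.
First-order condition: 255 − 2x_i − Σ_{j≠i} x_j = 0.
In a symmetric equilibrium every firm chooses the same x, so Σ_{j≠i} x_j = 2x. The condition becomes 255 − 4x = 0, giving x = 255/4 = 63.75.

63.75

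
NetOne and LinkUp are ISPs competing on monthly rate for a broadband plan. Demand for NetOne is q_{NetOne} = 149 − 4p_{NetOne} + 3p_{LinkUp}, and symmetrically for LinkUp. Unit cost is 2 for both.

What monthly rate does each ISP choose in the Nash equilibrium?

31.4

NetOne's profit: π = (p_{NetOne} − 2)(149 − 4p_{NetOne} + 3p_{LinkUp}).
∂π/∂p_{NetOne} = 157 − 8p_{NetOne} + 3p_{LinkUp} = 0 ⇒ p_{NetOne} = 19.625 + 0.375p_{LinkUp}.
The game is symmetric, so in equilibrium p_{LinkUp} = p_{NetOne}: the reaction function gives 0.625p_{NetOne} = 19.625, hence p_{NetOne} = 31.4.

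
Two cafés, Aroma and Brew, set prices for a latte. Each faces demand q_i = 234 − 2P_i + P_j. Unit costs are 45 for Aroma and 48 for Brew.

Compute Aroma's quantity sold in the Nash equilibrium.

126.8

Aroma's profit: π = (P_{Aroma} − 45)(234 − 2P_{Aroma} + P_{Brew}).
∂π/∂P_{Aroma} = 324 − 4P_{Aroma} + P_{Brew} = 0 ⇒ P_{Aroma} = 81 + 0.25P_{Brew}.
Similarly P_{Brew} = 82.5 + 0.25P_{Aroma}.
Substituting the second reaction function into the first: P_{Aroma} = 81 + 0.25(82.5 + 0.25P_{Aroma}), which gives 0.9375P_{Aroma} = 101.625 ⇒ P_{Aroma} = 108.4.
Then P_{Brew} = 82.5 + 0.25·108.4 = 109.6.
q_{Aroma} = 234 − 2·108.4 + 109.6 = 126.8.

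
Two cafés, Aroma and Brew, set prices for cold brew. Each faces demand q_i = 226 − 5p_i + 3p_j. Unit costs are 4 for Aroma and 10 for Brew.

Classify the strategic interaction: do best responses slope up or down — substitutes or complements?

Aroma's profit: π = (p_{Aroma} − 4)(226 − 5p_{Aroma} + 3p_{Brew}).
∂π/∂p_{Aroma} = 246 − 10p_{Aroma} + 3p_{Brew} = 0 ⇒ p_{Aroma} = 24.6 + 0.3p_{Brew}.
The best-response slope dp_{Aroma}/dp_{Brew} = 0.3 > 0: the reaction function is upward-sloping, so the choices are strategic complements.

strategic complements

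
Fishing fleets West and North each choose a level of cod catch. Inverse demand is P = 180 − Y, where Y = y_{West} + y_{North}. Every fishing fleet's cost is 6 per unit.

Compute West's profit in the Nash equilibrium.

Fishing fleet West's profit: π = y_{West}(180 − (y_{West} + y_{North})) − 6y_{West}.
∂π/∂y_{West} = 174 − 2y_{West} − y_{North} = 0, so y_{West} = 87 − 0.5y_{North}.
The game is symmetric, so in equilibrium y_{North} = y_{West}: the reaction function gives 1.5y_{West} = 87, hence y_{West} = 58.
Price P = 180 − 116 = 64.
West's profit: (64 − 6)·58 = 3364.

3364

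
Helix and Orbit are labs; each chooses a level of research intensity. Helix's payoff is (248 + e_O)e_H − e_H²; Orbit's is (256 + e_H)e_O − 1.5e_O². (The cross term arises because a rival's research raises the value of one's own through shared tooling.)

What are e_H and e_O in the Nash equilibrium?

Expanding Helix's payoff: 248e_H + e_Oe_H − e_H².
∂π/∂e_H = 248 + e_O − 2e_H = 0, so e_H = 124 + 0.5e_O.
Likewise for Orbit: e_O = 256/3 + (1/3)e_H.
Solving the two reaction functions simultaneously: (1 − (0.5)(1/3))e_H = 124 + 0.5·(256/3), so (5/6)e_H = 500/3 and e_H = 200.
Then e_O = 256/3 + (1/3)·200 = 152.

200, 152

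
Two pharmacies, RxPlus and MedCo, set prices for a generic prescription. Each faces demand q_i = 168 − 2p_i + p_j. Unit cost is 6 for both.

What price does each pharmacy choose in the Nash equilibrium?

RxPlus's profit: π = (p_{RxPlus} − 6)(168 − 2p_{RxPlus} + p_{MedCo}).
∂π/∂p_{RxPlus} = 180 − 4p_{RxPlus} + p_{MedCo} = 0 ⇒ p_{RxPlus} = 45 + 0.25p_{MedCo}.
Setting p_{RxPlus} = p_{MedCo} in the reaction function: p_{RxPlus} = 45 + 0.25p_{RxPlus}, so p_{RxPlus} = 45 / 0.75 = 60.

60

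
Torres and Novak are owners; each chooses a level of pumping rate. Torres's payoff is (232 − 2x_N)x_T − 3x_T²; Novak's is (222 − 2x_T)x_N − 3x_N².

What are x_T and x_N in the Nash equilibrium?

29.625, 27.125

Expanding Torres's payoff: 232x_T − 2x_Nx_T − 3x_T².
∂π/∂x_T = 232 − 2x_N − 6x_T = 0, so x_T = 116/3 − (1/3)x_N.
Likewise for Novak: x_N = 37 − (1/3)x_T.
Plugging x_N into Torres's best response: x_T = 116/3 − (1/3)(37 − (1/3)x_T) ⇒ (8/9)x_T = 79/3, so x_T = 29.625.
Then x_N = 37 − (1/3)·29.625 = 27.125.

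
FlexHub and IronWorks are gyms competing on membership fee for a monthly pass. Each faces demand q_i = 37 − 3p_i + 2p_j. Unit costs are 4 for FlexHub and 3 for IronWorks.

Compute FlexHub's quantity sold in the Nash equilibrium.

24.1875

FlexHub's profit: π = (p_{FlexHub} − 4)(37 − 3p_{FlexHub} + 2p_{IronWorks}).
∂π/∂p_{FlexHub} = 49 − 6p_{FlexHub} + 2p_{IronWorks} = 0 ⇒ p_{FlexHub} = 49/6 + (1/3)p_{IronWorks}.
Similarly p_{IronWorks} = 23/3 + (1/3)p_{FlexHub}.
Solving the two reaction functions simultaneously: (1 − (1/3)(1/3))p_{FlexHub} = 49/6 + (1/3)·(23/3), so (8/9)p_{FlexHub} = 193/18 and p_{FlexHub} = 12.0625.
Then p_{IronWorks} = 23/3 + (1/3)·12.0625 = 11.6875.
q_{FlexHub} = 37 − 3·12.0625 + 2·11.6875 = 24.1875.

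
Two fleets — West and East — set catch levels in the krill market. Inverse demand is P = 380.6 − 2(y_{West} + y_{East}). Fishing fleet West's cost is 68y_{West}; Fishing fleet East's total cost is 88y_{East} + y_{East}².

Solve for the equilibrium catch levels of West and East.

Fishing fleet West's profit: π = y_{West}(380.6 − 2(y_{West} + y_{East})) − 68y_{West}.
∂π/∂y_{West} = 312.6 − 4y_{West} − 2y_{East} = 0, so y_{West} = 78.15 − 0.5y_{East}.
For East: ∂π/∂y_{East} = 292.6 − 6y_{East} − 2y_{West} = 0 ⇒ y_{East} = 1463/30 − (1/3)y_{West}.
Substituting the second reaction function into the first: y_{West} = 78.15 − 0.5(1463/30 − (1/3)y_{West}), which gives (5/6)y_{West} = 1613/30 ⇒ y_{West} = 64.52.
Then y_{East} = 1463/30 − (1/3)·64.52 = 27.26.

64.52, 27.26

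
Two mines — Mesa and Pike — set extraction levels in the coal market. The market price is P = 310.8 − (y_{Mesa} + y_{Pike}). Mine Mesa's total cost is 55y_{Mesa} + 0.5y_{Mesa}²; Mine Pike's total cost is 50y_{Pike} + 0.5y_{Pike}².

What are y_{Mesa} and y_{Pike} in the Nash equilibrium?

63.325, 65.825

Mine Mesa's profit: π = y_{Mesa}(310.8 − (y_{Mesa} + y_{Pike})) − 55y_{Mesa} − 0.5y_{Mesa}².
∂π/∂y_{Mesa} = 255.8 − 3y_{Mesa} − y_{Pike} = 0, so y_{Mesa} = 1279/15 − (1/3)y_{Pike}.
By the same steps for Pike: y_{Pike} = 1304/15 − (1/3)y_{Mesa}.
Solving the two reaction functions simultaneously: (1 − (−1/3)(−1/3))y_{Mesa} = 1279/15 − (1/3)·(1304/15), so (8/9)y_{Mesa} = 2533/45 and y_{Mesa} = 63.325.
Then y_{Pike} = 1304/15 − (1/3)·63.325 = 65.825.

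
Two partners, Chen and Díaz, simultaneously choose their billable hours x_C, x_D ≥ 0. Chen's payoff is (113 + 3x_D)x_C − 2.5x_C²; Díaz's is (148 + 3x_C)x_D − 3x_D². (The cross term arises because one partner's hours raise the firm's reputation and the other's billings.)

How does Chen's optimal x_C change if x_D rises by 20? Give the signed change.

Expanding Chen's payoff: 113x_C + 3x_Dx_C − 2.5x_C².
∂π/∂x_C = 113 + 3x_D − 5x_C = 0, so x_C = 22.6 + 0.6x_D.
The reaction-function slope is 0.6, so a 20-unit rise in x_D moves x_C by 0.6 × 20 = 12. Chen's best response rises — the actions are strategic complements.

12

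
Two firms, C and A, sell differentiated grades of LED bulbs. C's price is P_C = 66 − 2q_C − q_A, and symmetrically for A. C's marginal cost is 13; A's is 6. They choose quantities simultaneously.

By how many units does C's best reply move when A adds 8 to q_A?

Firm C's profit: π = q_C(66 − 2q_C − q_A) − 13q_C.
∂π/∂q_C = 53 − 4q_C − q_A = 0 ⇒ q_C = 13.25 − 0.25q_A.
The reaction-function slope is −0.25, so an 8-unit rise in q_A moves q_C by −0.25 × 8 = −2. C's best response falls — the actions are strategic substitutes.

-2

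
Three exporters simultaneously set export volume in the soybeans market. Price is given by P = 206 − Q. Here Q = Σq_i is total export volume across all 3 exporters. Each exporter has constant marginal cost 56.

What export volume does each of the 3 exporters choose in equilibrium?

37.5

A representative exporter's profit is π_i = q_i(206 − Q) − 56q_i, with Q = q_i + Σ_{j≠i} q_j.
First-order condition: 150 − 2q_i − Σ_{j≠i} q_j = 0.
With identical exporters, set every q_j = q: then 150 − 2q − 2q = 0, i.e. q = 150/4 = 37.5.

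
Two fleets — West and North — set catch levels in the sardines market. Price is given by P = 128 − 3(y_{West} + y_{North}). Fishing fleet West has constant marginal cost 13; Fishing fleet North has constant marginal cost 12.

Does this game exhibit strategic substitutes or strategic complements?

Fishing fleet West's profit: π = y_{West}(128 − 3(y_{West} + y_{North})) − 13y_{West}.
∂π/∂y_{West} = 115 − 6y_{West} − 3y_{North} = 0, so y_{West} = 115/6 − 0.5y_{North}.
The best-response slope dy_{West}/dy_{North} = −0.5 < 0: the reaction function is downward-sloping, so the choices are strategic substitutes.

strategic substitutes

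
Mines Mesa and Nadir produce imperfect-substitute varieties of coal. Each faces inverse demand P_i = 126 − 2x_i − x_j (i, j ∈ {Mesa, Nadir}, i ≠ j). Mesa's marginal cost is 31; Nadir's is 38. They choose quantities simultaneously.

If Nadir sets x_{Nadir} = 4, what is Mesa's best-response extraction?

Mine Mesa's profit: π = x_{Mesa}(126 − 2x_{Mesa} − x_{Nadir}) − 31x_{Mesa}.
∂π/∂x_{Mesa} = 95 − 4x_{Mesa} − x_{Nadir} = 0 ⇒ x_{Mesa} = 23.75 − 0.25x_{Nadir}.
At x_{Nadir} = 4: x_{Mesa} = 23.75 − 0.25·4 = 22.75.

22.75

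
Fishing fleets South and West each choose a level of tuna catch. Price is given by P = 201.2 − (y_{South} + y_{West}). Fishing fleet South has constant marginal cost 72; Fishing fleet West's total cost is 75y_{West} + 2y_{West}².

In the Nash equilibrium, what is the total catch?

Fishing fleet South's profit: π = y_{South}(201.2 − (y_{South} + y_{West})) − 72y_{South}.
∂π/∂y_{South} = 129.2 − 2y_{South} − y_{West} = 0, so y_{South} = 64.6 − 0.5y_{West}.
For West: ∂π/∂y_{West} = 126.2 − 6y_{West} − y_{South} = 0 ⇒ y_{West} = 631/30 − (1/6)y_{South}.
Plugging y_{West} into South's best response: y_{South} = 64.6 − 0.5(631/30 − (1/6)y_{South}) ⇒ (11/12)y_{South} = 649/12, so y_{South} = 59.
Then y_{West} = 631/30 − (1/6)·59 = 11.2.
Total catch: 59 + 11.2 = 70.2.

70.2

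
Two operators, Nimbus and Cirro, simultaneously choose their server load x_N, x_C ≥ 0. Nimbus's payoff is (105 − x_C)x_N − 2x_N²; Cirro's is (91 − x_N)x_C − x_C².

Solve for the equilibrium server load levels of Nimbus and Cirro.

Expanding Nimbus's payoff: 105x_N − x_Cx_N − 2x_N².
∂π/∂x_N = 105 − x_C − 4x_N = 0, so x_N = 26.25 − 0.25x_C.
Likewise for Cirro: x_C = 45.5 − 0.5x_N.
Substituting the second reaction function into the first: x_N = 26.25 − 0.25(45.5 − 0.5x_N), which gives 0.875x_N = 14.875 ⇒ x_N = 17.
Then x_C = 45.5 − 0.5·17 = 37.

17, 37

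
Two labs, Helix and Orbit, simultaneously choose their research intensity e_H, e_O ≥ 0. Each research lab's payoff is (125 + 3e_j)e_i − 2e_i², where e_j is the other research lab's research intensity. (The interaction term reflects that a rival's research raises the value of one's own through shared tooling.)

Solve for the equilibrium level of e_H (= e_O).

125

Helix's payoff is (125 + 3e_O)e_H − 2e_H².
∂π/∂e_H = 125 + 3e_O − 4e_H = 0, so e_H = 31.25 + 0.75e_O.
Setting e_H = e_O in the reaction function: e_H = 31.25 + 0.75e_H, so e_H = 31.25 / 0.25 = 125.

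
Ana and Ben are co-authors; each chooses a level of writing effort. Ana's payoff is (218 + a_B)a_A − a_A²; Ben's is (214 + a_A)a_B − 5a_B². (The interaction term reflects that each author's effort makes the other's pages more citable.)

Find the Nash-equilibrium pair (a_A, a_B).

Expanding Ana's payoff: 218a_A + a_Ba_A − a_A².
∂π/∂a_A = 218 + a_B − 2a_A = 0, so a_A = 109 + 0.5a_B.
Likewise for Ben: a_B = 21.4 + 0.1a_A.
Substituting the second reaction function into the first: a_A = 109 + 0.5(21.4 + 0.1a_A), which gives 0.95a_A = 119.7 ⇒ a_A = 126.
Then a_B = 21.4 + 0.1·126 = 34.

126, 34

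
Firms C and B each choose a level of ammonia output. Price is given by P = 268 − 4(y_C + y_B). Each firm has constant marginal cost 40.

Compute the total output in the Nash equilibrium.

38

Firm C's profit: π = y_C(268 − 4(y_C + y_B)) − 40y_C.
∂π/∂y_C = 228 − 8y_C − 4y_B = 0, so y_C = 28.5 − 0.5y_B.
The game is symmetric, so in equilibrium y_B = y_C: the reaction function gives 1.5y_C = 28.5, hence y_C = 19.
Total output: 19 + 19 = 38.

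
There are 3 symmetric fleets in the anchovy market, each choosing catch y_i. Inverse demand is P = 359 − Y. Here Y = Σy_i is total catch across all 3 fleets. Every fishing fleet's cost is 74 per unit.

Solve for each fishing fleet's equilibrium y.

71.25

A representative fishing fleet's profit is π_i = y_i(359 − Y) − 74y_i, with Y = y_i + Σ_{j≠i} y_j.
First-order condition: 285 − 2y_i − Σ_{j≠i} y_j = 0.
Imposing symmetry (y_j = y for all j) turns Σ_{j≠i} y_j into 2y, so 285 = 4y and y = 71.25.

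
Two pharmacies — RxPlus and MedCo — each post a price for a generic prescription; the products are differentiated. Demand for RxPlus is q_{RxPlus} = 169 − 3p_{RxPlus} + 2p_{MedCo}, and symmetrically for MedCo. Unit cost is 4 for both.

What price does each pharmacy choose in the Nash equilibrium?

45.25

RxPlus's profit: π = (p_{RxPlus} − 4)(169 − 3p_{RxPlus} + 2p_{MedCo}).
∂π/∂p_{RxPlus} = 181 − 6p_{RxPlus} + 2p_{MedCo} = 0 ⇒ p_{RxPlus} = 181/6 + (1/3)p_{MedCo}.
By symmetry p_{MedCo} = p_{RxPlus}; substituting into the reaction function, (2/3)p_{RxPlus} = 181/6 and p_{RxPlus} = 45.25.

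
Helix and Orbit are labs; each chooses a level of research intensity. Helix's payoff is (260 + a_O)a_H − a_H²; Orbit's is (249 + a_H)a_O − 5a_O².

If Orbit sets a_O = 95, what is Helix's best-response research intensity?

Expanding Helix's payoff: 260a_H + a_Oa_H − a_H².
∂π/∂a_H = 260 + a_O − 2a_H = 0, so a_H = 130 + 0.5a_O.
At a_O = 95: a_H = 130 + 0.5·95 = 177.5.

177.5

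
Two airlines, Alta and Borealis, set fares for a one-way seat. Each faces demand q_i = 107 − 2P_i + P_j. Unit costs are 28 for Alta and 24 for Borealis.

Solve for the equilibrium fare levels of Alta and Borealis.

Alta's profit: π = (P_{Alta} − 28)(107 − 2P_{Alta} + P_{Borealis}).
∂π/∂P_{Alta} = 163 − 4P_{Alta} + P_{Borealis} = 0 ⇒ P_{Alta} = 40.75 + 0.25P_{Borealis}.
Similarly P_{Borealis} = 38.75 + 0.25P_{Alta}.
Plugging P_{Borealis} into Alta's best response: P_{Alta} = 40.75 + 0.25(38.75 + 0.25P_{Alta}) ⇒ 0.9375P_{Alta} = 50.4375, so P_{Alta} = 53.8.
Then P_{Borealis} = 38.75 + 0.25·53.8 = 52.2.

53.8, 52.2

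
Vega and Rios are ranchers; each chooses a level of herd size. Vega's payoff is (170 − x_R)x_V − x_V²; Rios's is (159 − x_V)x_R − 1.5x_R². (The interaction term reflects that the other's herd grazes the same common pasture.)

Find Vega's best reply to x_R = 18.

76

Expanding Vega's payoff: 170x_V − x_Rx_V − x_V².
∂π/∂x_V = 170 − x_R − 2x_V = 0, so x_V = 85 − 0.5x_R.
At x_R = 18: x_V = 85 − 0.5·18 = 76.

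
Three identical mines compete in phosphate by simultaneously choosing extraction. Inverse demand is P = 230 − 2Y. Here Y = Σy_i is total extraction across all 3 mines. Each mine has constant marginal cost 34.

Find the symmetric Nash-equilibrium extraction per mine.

A representative mine's profit is π_i = y_i(230 − 2Y) − 34y_i, with Y = y_i + Σ_{j≠i} y_j.
First-order condition: 196 − 4y_i − 2Σ_{j≠i} y_j = 0.
With identical mines, set every y_j = y: then 196 − 4y − 4y = 0, i.e. y = 196/8 = 24.5.

24.5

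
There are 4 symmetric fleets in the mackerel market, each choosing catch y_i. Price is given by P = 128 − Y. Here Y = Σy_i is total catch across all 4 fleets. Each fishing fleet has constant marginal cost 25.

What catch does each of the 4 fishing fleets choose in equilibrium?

20.6

A representative fishing fleet's profit is π_i = y_i(128 − Y) − 25y_i, with Y = y_i + Σ_{j≠i} y_j.
First-order condition: 103 − 2y_i − Σ_{j≠i} y_j = 0.
Imposing symmetry (y_j = y for all j) turns Σ_{j≠i} y_j into 3y, so 103 = 5y and y = 20.6.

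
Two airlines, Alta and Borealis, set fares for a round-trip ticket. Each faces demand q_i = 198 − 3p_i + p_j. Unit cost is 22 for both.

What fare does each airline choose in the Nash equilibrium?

Alta's profit: π = (p_{Alta} − 22)(198 − 3p_{Alta} + p_{Borealis}).
∂π/∂p_{Alta} = 264 − 6p_{Alta} + p_{Borealis} = 0 ⇒ p_{Alta} = 44 + (1/6)p_{Borealis}.
By symmetry p_{Borealis} = p_{Alta}; substituting into the reaction function, (5/6)p_{Alta} = 44 and p_{Alta} = 52.8.

52.8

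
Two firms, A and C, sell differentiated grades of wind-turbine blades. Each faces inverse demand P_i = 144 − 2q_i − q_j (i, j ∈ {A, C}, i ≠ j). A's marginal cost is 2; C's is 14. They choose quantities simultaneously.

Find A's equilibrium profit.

Firm A's profit: π = q_A(144 − 2q_A − q_C) − 2q_A.
∂π/∂q_A = 142 − 4q_A − q_C = 0 ⇒ q_A = 35.5 − 0.25q_C.
Similarly q_C = 32.5 − 0.25q_A.
Solving the two reaction functions simultaneously: (1 − (−0.25)(−0.25))q_A = 35.5 − 0.25·32.5, so 0.9375q_A = 27.375 and q_A = 29.2.
Then q_C = 32.5 − 0.25·29.2 = 25.2.
P_A = 144 − 2·29.2 − 25.2 = 60.4.
Profit = (60.4 − 2)·29.2 = 1705.28.

1705.28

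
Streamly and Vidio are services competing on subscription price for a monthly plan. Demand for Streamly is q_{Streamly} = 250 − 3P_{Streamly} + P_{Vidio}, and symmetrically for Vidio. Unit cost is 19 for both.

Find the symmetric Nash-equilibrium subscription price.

61.4

Streamly's profit: π = (P_{Streamly} − 19)(250 − 3P_{Streamly} + P_{Vidio}).
∂π/∂P_{Streamly} = 307 − 6P_{Streamly} + P_{Vidio} = 0 ⇒ P_{Streamly} = 307/6 + (1/6)P_{Vidio}.
Setting P_{Streamly} = P_{Vidio} in the reaction function: P_{Streamly} = 307/6 + (1/6)P_{Streamly}, so P_{Streamly} = (307/6) / (5/6) = 61.4.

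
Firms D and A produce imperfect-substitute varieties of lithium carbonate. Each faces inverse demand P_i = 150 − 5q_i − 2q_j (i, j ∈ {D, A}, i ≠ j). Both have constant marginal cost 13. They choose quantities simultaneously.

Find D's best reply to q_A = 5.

12.7

Firm D's profit: π = q_D(150 − 5q_D − 2q_A) − 13q_D.
∂π/∂q_D = 137 − 10q_D − 2q_A = 0 ⇒ q_D = 13.7 − 0.2q_A.
At q_A = 5: q_D = 13.7 − 0.2·5 = 12.7.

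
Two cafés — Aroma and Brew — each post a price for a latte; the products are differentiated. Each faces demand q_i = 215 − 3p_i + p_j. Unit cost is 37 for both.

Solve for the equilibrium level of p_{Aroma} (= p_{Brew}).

65.2

Aroma's profit: π = (p_{Aroma} − 37)(215 − 3p_{Aroma} + p_{Brew}).
∂π/∂p_{Aroma} = 326 − 6p_{Aroma} + p_{Brew} = 0 ⇒ p_{Aroma} = 163/3 + (1/6)p_{Brew}.
Setting p_{Aroma} = p_{Brew} in the reaction function: p_{Aroma} = 163/3 + (1/6)p_{Aroma}, so p_{Aroma} = (163/3) / (5/6) = 65.2.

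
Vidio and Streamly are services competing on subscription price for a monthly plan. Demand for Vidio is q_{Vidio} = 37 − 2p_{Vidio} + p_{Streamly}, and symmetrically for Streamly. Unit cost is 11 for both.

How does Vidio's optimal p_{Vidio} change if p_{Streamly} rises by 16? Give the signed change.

4

Vidio's profit: π = (p_{Vidio} − 11)(37 − 2p_{Vidio} + p_{Streamly}).
∂π/∂p_{Vidio} = 59 − 4p_{Vidio} + p_{Streamly} = 0 ⇒ p_{Vidio} = 14.75 + 0.25p_{Streamly}.
The reaction-function slope is 0.25, so a 16-unit rise in p_{Streamly} moves p_{Vidio} by 0.25 × 16 = 4. Vidio's best response rises — the actions are strategic complements.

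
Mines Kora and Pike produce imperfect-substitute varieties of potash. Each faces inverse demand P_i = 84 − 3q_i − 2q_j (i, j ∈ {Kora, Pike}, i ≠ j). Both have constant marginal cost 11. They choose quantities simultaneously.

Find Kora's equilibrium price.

38.375

Mine Kora's profit: π = q_{Kora}(84 − 3q_{Kora} − 2q_{Pike}) − 11q_{Kora}.
∂π/∂q_{Kora} = 73 − 6q_{Kora} − 2q_{Pike} = 0 ⇒ q_{Kora} = 73/6 − (1/3)q_{Pike}.
By symmetry q_{Pike} = q_{Kora}; substituting into the reaction function, (4/3)q_{Kora} = 73/6 and q_{Kora} = 9.125.
P_{Kora} = 84 − 3·9.125 − 2·9.125 = 38.375.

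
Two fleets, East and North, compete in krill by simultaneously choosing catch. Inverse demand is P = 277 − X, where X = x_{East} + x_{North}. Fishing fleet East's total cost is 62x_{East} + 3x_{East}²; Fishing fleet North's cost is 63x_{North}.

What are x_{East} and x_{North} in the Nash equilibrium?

14.4, 99.8

Fishing fleet East's profit: π = x_{East}(277 − (x_{East} + x_{North})) − 62x_{East} − 3x_{East}².
∂π/∂x_{East} = 215 − 8x_{East} − x_{North} = 0, so x_{East} = 26.875 − 0.125x_{North}.
For North: ∂π/∂x_{North} = 214 − 2x_{North} − x_{East} = 0 ⇒ x_{North} = 107 − 0.5x_{East}.
Substituting the second reaction function into the first: x_{East} = 26.875 − 0.125(107 − 0.5x_{East}), which gives 0.9375x_{East} = 13.5 ⇒ x_{East} = 14.4.
Then x_{North} = 107 − 0.5·14.4 = 99.8.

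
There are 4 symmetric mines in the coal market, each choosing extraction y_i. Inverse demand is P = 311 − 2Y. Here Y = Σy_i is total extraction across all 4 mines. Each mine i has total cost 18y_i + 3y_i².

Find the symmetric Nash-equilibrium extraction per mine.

18.3125

A representative mine's profit is π_i = y_i(311 − 2Y) − 18y_i − 3y_i², with Y = y_i + Σ_{j≠i} y_j.
First-order condition: 293 − 10y_i − 2Σ_{j≠i} y_j = 0.
In a symmetric equilibrium every mine chooses the same y, so Σ_{j≠i} y_j = 3y. The condition becomes 293 − 16y = 0, giving y = 293/16 = 18.3125.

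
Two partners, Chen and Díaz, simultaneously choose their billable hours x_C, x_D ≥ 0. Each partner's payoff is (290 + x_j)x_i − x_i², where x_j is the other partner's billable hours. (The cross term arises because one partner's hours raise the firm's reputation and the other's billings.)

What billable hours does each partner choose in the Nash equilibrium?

Chen's payoff is (290 + x_D)x_C − x_C².
∂π/∂x_C = 290 + x_D − 2x_C = 0, so x_C = 145 + 0.5x_D.
Setting x_C = x_D in the reaction function: x_C = 145 + 0.5x_C, so x_C = 145 / 0.5 = 290.

290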